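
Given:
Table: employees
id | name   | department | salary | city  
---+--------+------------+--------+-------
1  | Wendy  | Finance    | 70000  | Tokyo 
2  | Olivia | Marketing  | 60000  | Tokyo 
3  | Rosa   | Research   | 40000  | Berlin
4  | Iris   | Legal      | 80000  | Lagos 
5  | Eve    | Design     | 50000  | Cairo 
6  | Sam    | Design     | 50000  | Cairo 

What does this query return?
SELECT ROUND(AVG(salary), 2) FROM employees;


SUM(salary) = 350000
COUNT = 6
ROUND(AVG, 2) = ROUND(350000 / 6, 2) = 58333.33

58333.33


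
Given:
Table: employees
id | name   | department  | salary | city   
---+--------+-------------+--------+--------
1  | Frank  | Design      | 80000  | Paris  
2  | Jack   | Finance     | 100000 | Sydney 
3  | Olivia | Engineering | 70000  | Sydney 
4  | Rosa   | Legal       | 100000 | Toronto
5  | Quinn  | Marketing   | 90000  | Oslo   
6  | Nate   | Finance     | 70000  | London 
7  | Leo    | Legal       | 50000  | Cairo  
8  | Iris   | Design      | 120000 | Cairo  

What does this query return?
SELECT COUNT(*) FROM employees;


COUNT(*) counts all rows

8


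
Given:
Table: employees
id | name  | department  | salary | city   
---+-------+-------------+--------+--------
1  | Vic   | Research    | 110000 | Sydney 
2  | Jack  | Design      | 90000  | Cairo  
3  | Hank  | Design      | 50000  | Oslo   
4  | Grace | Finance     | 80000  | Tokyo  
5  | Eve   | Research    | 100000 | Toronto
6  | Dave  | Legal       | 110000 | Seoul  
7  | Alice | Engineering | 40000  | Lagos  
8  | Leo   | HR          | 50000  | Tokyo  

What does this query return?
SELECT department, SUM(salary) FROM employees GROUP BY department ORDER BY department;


Summing salary within each department:
  Design: 90000 + 50000 = 140000
  Engineering: 40000 = 40000
  Finance: 80000 = 80000
  HR: 50000 = 50000
  Legal: 110000 = 110000
  Research: 110000 + 100000 = 210000


6 groups:
Design, 140000
Engineering, 40000
Finance, 80000
HR, 50000
Legal, 110000
Research, 210000


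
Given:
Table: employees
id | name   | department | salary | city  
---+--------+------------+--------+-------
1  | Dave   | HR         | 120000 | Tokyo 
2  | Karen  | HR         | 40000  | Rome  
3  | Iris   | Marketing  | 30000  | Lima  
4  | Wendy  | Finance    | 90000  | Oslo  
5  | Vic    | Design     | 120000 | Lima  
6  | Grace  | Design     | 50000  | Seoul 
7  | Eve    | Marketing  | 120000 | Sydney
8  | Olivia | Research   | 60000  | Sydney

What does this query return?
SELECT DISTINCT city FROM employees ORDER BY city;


All 'city' values (row order): Tokyo, Rome, Lima, Oslo, Lima, Seoul, Sydney, Sydney
Removing duplicates leaves 6 unique value(s).

6 values:
Lima
Oslo
Rome
Seoul
Sydney
Tokyo


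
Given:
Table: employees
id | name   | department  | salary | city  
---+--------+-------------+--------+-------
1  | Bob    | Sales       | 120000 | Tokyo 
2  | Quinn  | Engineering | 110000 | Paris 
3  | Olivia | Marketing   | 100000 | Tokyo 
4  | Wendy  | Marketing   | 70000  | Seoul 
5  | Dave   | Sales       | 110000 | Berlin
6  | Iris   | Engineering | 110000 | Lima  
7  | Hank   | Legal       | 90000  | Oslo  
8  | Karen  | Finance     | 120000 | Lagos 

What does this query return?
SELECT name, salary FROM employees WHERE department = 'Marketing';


Filtering: department = 'Marketing'
Matching rows: 2

2 rows:
Olivia, 100000
Wendy, 70000


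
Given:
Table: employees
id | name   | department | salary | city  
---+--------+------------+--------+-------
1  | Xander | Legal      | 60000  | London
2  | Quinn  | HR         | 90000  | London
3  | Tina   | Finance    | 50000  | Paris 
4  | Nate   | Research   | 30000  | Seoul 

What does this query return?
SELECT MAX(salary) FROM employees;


Salaries: 60000, 90000, 50000, 30000
MAX = 90000

90000


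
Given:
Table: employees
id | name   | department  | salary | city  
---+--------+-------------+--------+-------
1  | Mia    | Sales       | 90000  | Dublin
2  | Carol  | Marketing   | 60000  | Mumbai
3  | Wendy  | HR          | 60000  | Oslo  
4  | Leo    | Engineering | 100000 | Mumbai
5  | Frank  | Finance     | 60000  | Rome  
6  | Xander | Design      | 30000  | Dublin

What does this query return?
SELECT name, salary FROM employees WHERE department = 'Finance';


Filtering: department = 'Finance'
Matching rows: 1

1 rows:
Frank, 60000


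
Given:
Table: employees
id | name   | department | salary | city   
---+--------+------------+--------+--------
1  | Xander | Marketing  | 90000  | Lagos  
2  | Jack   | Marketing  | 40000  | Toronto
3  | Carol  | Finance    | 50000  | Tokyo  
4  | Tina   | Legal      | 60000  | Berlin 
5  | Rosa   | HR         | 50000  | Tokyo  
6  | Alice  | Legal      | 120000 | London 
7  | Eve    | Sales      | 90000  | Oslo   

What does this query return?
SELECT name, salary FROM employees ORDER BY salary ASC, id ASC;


Sorting by salary ASC, then id ASC for ties

7 rows:
Jack, 40000
Carol, 50000
Rosa, 50000
Tina, 60000
Xander, 90000
Eve, 90000
Alice, 120000


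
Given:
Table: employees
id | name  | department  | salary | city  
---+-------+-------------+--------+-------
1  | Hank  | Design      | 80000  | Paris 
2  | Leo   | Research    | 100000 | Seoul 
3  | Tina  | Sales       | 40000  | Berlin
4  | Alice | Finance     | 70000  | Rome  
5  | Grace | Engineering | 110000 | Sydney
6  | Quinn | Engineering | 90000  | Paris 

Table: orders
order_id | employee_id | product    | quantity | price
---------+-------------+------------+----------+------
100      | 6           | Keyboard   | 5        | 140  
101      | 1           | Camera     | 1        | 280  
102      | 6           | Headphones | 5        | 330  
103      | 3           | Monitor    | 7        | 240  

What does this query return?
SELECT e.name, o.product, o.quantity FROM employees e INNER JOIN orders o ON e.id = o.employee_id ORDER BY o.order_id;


Joining employees.id = orders.employee_id:
  employee Quinn (id=6) -> order Keyboard
  employee Hank (id=1) -> order Camera
  employee Quinn (id=6) -> order Headphones
  employee Tina (id=3) -> order Monitor


4 rows:
Quinn, Keyboard, 5
Hank, Camera, 1
Quinn, Headphones, 5
Tina, Monitor, 7


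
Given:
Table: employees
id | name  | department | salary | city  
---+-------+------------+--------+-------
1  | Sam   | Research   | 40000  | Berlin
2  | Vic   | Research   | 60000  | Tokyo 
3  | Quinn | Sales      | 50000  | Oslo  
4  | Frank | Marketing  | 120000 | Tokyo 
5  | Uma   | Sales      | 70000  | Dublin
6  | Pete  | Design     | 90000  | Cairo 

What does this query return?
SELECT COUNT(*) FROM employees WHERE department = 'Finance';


Counting rows where department = 'Finance'


0


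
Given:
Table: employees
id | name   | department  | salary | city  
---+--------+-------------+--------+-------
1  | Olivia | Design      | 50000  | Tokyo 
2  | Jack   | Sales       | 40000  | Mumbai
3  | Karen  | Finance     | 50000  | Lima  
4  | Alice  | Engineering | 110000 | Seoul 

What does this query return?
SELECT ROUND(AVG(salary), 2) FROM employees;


SUM(salary) = 250000
COUNT = 4
ROUND(AVG, 2) = ROUND(250000 / 4, 2) = 62500.0

62500.0


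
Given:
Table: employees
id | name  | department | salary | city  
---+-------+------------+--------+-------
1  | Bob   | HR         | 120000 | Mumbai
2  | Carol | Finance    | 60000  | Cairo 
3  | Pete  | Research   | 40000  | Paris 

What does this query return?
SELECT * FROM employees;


SELECT * returns all 3 rows with all columns

3 rows:
1, Bob, HR, 120000, Mumbai
2, Carol, Finance, 60000, Cairo
3, Pete, Research, 40000, Paris


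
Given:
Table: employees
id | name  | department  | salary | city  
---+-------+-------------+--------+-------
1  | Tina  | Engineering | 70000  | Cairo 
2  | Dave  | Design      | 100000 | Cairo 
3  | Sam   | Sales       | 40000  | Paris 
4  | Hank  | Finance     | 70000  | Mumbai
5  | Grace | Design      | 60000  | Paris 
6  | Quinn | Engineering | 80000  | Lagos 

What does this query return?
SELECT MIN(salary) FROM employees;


Salaries: 70000, 100000, 40000, 70000, 60000, 80000
MIN = 40000

40000


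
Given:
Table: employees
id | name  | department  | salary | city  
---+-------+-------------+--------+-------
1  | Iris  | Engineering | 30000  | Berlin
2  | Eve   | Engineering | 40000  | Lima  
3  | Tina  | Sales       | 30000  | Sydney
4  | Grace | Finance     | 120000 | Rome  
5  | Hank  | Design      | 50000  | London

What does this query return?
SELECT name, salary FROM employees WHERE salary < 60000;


Filtering: salary < 60000
Matching: 4 rows

4 rows:
Iris, 30000
Eve, 40000
Tina, 30000
Hank, 50000


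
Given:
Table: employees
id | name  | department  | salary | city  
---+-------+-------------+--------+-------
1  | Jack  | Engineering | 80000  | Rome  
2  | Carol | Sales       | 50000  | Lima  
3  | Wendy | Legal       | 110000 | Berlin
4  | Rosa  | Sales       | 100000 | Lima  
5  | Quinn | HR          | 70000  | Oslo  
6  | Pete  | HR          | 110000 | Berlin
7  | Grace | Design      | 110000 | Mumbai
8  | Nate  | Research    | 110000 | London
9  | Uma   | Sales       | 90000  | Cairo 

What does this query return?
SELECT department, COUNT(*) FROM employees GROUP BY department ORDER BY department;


Assigning each row to its department group:
  Jack -> Engineering
  Carol -> Sales
  Wendy -> Legal
  Rosa -> Sales
  Quinn -> HR
  Pete -> HR
  Grace -> Design
  Nate -> Research
  Uma -> Sales


6 groups:
Design, 1
Engineering, 1
HR, 2
Legal, 1
Research, 1
Sales, 3


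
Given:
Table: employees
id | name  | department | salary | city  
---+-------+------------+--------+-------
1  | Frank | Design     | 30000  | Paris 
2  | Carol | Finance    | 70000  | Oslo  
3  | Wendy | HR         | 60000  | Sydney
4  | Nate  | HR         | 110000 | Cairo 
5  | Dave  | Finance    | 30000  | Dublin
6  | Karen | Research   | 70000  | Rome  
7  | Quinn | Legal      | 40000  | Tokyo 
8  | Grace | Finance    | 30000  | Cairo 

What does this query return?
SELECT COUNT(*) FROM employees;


COUNT(*) counts all rows

8


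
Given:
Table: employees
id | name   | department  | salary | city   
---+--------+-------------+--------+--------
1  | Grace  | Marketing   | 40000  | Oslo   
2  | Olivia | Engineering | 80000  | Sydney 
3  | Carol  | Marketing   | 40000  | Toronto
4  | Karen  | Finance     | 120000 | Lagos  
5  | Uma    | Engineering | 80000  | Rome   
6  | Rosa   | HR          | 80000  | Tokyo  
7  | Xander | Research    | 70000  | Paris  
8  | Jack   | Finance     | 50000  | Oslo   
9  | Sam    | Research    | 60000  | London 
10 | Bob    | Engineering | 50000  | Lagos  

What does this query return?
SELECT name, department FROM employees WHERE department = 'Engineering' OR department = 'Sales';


Filtering: department = 'Engineering' OR 'Sales'
Matching: 3 rows

3 rows:
Olivia, Engineering
Uma, Engineering
Bob, Engineering


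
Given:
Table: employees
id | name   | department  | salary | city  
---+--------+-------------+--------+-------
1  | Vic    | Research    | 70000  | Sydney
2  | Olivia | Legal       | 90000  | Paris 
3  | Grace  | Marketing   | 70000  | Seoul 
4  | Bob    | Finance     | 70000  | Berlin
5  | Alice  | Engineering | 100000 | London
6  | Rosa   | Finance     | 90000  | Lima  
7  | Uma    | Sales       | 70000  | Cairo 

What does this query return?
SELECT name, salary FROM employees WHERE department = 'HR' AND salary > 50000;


Filtering: department = 'HR' AND salary > 50000
Matching: 0 rows

Empty result set (0 rows)


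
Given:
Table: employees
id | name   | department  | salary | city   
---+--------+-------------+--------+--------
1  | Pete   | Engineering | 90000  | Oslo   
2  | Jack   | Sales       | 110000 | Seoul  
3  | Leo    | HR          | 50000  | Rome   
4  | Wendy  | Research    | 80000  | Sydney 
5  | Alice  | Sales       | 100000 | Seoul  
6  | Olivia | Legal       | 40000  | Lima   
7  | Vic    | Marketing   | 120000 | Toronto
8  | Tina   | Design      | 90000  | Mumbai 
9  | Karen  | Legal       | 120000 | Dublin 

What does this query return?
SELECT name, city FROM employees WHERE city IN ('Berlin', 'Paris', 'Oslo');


Filtering: city IN ('Berlin', 'Paris', 'Oslo')
Matching: 1 rows

1 rows:
Pete, Oslo


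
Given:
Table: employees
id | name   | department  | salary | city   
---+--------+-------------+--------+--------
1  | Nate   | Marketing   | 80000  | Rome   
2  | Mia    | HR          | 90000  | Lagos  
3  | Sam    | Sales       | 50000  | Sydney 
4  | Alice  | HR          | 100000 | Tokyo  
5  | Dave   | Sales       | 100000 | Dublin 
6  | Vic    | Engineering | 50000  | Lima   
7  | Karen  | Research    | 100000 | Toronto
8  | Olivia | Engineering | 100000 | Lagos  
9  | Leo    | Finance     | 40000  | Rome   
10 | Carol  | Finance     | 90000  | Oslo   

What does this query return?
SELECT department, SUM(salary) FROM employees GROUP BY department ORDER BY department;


Summing salary within each department:
  Engineering: 50000 + 100000 = 150000
  Finance: 40000 + 90000 = 130000
  HR: 90000 + 100000 = 190000
  Marketing: 80000 = 80000
  Research: 100000 = 100000
  Sales: 50000 + 100000 = 150000


6 groups:
Engineering, 150000
Finance, 130000
HR, 190000
Marketing, 80000
Research, 100000
Sales, 150000


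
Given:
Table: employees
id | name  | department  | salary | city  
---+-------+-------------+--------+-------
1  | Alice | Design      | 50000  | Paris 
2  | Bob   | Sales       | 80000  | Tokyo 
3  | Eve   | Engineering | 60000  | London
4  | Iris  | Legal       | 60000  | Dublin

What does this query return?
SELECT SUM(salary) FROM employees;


SUM(salary) = 50000 + 80000 + 60000 + 60000 = 250000

250000


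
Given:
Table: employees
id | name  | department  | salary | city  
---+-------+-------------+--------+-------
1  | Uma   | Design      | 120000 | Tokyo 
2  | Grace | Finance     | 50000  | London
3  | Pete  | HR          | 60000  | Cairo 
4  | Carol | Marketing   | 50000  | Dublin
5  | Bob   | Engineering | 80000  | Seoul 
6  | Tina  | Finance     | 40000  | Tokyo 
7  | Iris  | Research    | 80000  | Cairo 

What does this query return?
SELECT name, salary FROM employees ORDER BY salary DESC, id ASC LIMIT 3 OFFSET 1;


Sort by salary DESC (id ASC tiebreak), then skip 1 and take 3
Rows 2 through 4

3 rows:
Bob, 80000
Iris, 80000
Pete, 60000


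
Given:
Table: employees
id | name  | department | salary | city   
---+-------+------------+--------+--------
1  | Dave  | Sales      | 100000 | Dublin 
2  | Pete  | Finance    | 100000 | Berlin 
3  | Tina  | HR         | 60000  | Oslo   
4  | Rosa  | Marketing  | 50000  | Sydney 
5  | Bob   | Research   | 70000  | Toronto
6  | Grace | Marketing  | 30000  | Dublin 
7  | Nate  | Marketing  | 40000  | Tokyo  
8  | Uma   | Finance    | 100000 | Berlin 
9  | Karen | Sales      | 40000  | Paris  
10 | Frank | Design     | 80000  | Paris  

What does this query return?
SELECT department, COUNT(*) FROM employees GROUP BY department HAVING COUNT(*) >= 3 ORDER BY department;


Groups with count >= 3:
  Marketing: 3 -> PASS
  Design: 1 -> filtered out
  Finance: 2 -> filtered out
  HR: 1 -> filtered out
  Research: 1 -> filtered out
  Sales: 2 -> filtered out


1 groups:
Marketing, 3


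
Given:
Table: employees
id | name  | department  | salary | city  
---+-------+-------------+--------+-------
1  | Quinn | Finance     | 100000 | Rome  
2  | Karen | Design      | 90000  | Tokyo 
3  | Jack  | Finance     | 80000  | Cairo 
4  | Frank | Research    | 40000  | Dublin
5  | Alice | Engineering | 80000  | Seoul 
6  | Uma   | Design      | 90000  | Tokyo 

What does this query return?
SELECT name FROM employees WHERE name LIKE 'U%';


LIKE 'U%' matches names starting with 'U'
Matching: 1

1 rows:
Uma


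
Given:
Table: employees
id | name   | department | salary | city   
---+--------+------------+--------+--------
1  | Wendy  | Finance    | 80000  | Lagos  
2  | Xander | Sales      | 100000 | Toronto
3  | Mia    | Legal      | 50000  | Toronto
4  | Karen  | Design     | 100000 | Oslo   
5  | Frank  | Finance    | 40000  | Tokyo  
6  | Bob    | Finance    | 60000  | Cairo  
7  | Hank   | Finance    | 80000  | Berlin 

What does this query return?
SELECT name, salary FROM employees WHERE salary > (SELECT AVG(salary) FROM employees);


Subquery: AVG(salary) = 72857.14
Filtering: salary > 72857.14
  Wendy (80000) -> MATCH
  Xander (100000) -> MATCH
  Karen (100000) -> MATCH
  Hank (80000) -> MATCH


4 rows:
Wendy, 80000
Xander, 100000
Karen, 100000
Hank, 80000


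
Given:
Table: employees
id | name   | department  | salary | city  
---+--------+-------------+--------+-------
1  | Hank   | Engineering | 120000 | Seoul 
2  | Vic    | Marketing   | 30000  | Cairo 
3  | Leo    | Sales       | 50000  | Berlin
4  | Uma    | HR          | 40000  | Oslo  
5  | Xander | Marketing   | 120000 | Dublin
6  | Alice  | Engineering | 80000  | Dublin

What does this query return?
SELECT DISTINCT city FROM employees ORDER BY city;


All 'city' values (row order): Seoul, Cairo, Berlin, Oslo, Dublin, Dublin
Removing duplicates leaves 5 unique value(s).

5 values:
Berlin
Cairo
Dublin
Oslo
Seoul


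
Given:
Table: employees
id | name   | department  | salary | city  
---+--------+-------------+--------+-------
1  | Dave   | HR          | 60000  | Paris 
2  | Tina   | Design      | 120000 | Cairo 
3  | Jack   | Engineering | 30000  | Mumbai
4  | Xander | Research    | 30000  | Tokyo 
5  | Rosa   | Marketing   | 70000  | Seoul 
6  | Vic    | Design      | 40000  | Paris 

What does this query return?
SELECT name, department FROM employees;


Projecting columns: name, department

6 rows:
Dave, HR
Tina, Design
Jack, Engineering
Xander, Research
Rosa, Marketing
Vic, Design


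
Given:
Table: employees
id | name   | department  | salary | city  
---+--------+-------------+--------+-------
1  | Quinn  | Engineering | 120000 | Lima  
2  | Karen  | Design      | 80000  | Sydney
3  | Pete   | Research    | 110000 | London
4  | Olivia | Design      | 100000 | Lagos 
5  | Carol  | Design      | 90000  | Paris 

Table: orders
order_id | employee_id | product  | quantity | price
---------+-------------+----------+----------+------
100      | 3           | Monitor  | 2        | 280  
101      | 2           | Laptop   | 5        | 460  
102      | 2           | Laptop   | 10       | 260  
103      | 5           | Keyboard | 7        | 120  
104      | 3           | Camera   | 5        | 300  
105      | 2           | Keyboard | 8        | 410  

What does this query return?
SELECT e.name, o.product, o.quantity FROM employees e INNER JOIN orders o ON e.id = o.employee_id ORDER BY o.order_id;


Joining employees.id = orders.employee_id:
  employee Pete (id=3) -> order Monitor
  employee Karen (id=2) -> order Laptop
  employee Karen (id=2) -> order Laptop
  employee Carol (id=5) -> order Keyboard
  employee Pete (id=3) -> order Camera
  employee Karen (id=2) -> order Keyboard


6 rows:
Pete, Monitor, 2
Karen, Laptop, 5
Karen, Laptop, 10
Carol, Keyboard, 7
Pete, Camera, 5
Karen, Keyboard, 8


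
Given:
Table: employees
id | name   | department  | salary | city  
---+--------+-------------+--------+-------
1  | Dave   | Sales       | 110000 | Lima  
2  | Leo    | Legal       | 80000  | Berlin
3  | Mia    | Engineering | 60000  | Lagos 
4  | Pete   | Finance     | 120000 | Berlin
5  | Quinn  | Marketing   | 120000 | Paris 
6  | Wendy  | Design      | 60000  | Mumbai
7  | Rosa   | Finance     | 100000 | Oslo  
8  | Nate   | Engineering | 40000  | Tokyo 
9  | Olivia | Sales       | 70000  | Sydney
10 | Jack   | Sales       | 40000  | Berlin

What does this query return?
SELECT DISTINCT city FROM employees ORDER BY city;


All 'city' values (row order): Lima, Berlin, Lagos, Berlin, Paris, Mumbai, Oslo, Tokyo, Sydney, Berlin
Removing duplicates leaves 8 unique value(s).

8 values:
Berlin
Lagos
Lima
Mumbai
Oslo
Paris
Sydney
Tokyo


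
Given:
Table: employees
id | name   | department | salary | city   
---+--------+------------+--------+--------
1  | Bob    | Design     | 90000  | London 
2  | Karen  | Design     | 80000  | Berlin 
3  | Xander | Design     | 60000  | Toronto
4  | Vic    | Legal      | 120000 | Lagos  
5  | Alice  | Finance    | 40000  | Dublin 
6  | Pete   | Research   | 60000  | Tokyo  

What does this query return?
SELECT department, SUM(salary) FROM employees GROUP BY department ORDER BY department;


Summing salary within each department:
  Design: 90000 + 80000 + 60000 = 230000
  Finance: 40000 = 40000
  Legal: 120000 = 120000
  Research: 60000 = 60000


4 groups:
Design, 230000
Finance, 40000
Legal, 120000
Research, 60000


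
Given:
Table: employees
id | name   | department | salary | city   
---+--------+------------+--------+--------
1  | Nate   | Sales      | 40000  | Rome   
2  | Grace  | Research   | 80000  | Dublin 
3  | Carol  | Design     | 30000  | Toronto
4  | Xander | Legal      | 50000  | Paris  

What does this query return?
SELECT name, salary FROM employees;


Projecting columns: name, salary

4 rows:
Nate, 40000
Grace, 80000
Carol, 30000
Xander, 50000


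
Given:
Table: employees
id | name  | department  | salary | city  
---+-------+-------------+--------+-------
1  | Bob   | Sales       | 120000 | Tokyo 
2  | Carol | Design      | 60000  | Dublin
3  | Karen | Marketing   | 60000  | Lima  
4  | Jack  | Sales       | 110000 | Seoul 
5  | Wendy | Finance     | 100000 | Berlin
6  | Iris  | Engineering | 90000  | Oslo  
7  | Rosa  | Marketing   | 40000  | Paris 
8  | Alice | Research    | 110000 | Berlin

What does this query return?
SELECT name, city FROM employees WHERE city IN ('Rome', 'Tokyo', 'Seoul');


Filtering: city IN ('Rome', 'Tokyo', 'Seoul')
Matching: 2 rows

2 rows:
Bob, Tokyo
Jack, Seoul


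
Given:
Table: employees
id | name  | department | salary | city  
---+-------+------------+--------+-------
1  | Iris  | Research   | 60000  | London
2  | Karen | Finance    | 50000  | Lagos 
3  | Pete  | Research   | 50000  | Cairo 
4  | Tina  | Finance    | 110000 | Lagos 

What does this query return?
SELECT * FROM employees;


SELECT * returns all 4 rows with all columns

4 rows:
1, Iris, Research, 60000, London
2, Karen, Finance, 50000, Lagos
3, Pete, Research, 50000, Cairo
4, Tina, Finance, 110000, Lagos


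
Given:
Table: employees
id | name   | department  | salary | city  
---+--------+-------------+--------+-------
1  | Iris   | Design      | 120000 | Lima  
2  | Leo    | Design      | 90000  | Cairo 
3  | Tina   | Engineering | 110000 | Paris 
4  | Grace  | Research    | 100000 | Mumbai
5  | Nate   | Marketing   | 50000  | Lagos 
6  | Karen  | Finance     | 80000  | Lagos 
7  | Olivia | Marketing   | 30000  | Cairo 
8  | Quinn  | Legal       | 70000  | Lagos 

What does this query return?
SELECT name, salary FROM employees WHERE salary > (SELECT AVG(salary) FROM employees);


Subquery: AVG(salary) = 81250.0
Filtering: salary > 81250.0
  Iris (120000) -> MATCH
  Leo (90000) -> MATCH
  Tina (110000) -> MATCH
  Grace (100000) -> MATCH


4 rows:
Iris, 120000
Leo, 90000
Tina, 110000
Grace, 100000


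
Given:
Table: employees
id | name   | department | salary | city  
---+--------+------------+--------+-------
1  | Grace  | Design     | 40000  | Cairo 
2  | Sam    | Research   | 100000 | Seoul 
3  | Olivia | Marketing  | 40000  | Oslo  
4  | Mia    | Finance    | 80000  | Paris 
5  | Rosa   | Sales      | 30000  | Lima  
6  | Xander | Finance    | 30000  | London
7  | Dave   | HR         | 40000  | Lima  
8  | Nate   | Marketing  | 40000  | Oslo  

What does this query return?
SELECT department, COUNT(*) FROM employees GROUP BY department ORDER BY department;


Assigning each row to its department group:
  Grace -> Design
  Sam -> Research
  Olivia -> Marketing
  Mia -> Finance
  Rosa -> Sales
  Xander -> Finance
  Dave -> HR
  Nate -> Marketing


6 groups:
Design, 1
Finance, 2
HR, 1
Marketing, 2
Research, 1
Sales, 1


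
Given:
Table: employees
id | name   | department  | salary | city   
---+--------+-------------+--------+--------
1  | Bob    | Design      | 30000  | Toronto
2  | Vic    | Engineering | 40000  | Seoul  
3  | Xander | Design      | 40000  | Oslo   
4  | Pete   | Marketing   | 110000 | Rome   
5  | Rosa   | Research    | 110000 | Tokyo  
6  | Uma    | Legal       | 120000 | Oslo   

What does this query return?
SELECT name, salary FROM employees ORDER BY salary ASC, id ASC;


Sorting by salary ASC, then id ASC for ties

6 rows:
Bob, 30000
Vic, 40000
Xander, 40000
Pete, 110000
Rosa, 110000
Uma, 120000


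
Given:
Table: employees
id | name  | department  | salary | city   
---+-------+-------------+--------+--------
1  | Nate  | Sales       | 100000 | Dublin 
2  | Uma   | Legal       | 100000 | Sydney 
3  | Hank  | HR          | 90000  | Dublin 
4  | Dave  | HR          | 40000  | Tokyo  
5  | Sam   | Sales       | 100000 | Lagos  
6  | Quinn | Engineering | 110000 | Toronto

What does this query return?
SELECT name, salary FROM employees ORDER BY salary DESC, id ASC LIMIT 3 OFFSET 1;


Sort by salary DESC (id ASC tiebreak), then skip 1 and take 3
Rows 2 through 4

3 rows:
Nate, 100000
Uma, 100000
Sam, 100000


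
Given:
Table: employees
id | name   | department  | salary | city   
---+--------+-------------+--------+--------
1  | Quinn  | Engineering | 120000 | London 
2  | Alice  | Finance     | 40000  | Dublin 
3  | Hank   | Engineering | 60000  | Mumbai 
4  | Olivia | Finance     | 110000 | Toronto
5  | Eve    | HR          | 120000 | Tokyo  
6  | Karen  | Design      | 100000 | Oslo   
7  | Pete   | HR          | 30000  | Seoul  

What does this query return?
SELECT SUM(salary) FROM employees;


SUM(salary) = 120000 + 40000 + 60000 + 110000 + 120000 + 100000 + 30000 = 580000

580000


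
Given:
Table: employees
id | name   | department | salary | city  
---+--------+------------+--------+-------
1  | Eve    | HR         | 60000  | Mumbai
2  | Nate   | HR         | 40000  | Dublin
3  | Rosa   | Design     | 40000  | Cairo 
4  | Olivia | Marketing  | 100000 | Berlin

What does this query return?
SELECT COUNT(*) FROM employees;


COUNT(*) counts all rows

4


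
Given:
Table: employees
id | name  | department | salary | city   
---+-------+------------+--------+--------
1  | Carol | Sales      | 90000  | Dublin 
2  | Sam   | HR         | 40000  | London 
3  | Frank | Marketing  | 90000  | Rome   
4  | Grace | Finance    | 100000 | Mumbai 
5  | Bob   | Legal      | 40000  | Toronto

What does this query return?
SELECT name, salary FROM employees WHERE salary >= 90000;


Filtering: salary >= 90000
Matching: 3 rows

3 rows:
Carol, 90000
Frank, 90000
Grace, 100000


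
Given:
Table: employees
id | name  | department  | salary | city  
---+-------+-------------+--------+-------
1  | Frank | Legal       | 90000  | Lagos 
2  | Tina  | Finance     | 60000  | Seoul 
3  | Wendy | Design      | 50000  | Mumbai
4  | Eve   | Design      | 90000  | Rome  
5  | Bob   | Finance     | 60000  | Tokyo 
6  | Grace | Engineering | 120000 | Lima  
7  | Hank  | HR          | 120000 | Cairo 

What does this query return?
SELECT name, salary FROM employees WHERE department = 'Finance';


Filtering: department = 'Finance'
Matching rows: 2

2 rows:
Tina, 60000
Bob, 60000


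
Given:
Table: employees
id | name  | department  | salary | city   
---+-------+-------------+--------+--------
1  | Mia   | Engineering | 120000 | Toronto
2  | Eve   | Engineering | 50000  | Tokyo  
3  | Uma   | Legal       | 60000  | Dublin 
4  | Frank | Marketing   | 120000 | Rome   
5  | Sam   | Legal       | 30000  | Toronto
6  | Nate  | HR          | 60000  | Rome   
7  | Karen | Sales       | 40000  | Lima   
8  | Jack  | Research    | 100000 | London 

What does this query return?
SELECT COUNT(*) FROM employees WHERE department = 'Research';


Counting rows where department = 'Research'
  Jack -> MATCH


1


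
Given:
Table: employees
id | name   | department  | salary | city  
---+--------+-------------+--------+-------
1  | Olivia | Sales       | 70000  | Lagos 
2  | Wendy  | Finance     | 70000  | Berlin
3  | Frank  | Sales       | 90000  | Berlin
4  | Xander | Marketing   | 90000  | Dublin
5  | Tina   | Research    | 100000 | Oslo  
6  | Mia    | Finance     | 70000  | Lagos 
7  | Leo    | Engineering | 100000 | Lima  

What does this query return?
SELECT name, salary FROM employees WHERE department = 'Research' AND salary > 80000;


Filtering: department = 'Research' AND salary > 80000
Matching: 1 rows

1 rows:
Tina, 100000


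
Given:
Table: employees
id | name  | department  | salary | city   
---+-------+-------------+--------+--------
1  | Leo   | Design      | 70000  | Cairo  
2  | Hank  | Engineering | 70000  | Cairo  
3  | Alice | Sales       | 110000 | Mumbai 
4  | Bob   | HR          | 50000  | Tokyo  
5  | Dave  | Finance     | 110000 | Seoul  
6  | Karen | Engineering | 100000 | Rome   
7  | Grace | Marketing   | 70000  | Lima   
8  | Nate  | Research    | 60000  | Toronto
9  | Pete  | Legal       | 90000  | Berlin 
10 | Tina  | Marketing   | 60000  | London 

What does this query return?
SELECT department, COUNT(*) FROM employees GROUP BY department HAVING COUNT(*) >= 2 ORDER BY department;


Groups with count >= 2:
  Engineering: 2 -> PASS
  Marketing: 2 -> PASS
  Design: 1 -> filtered out
  Finance: 1 -> filtered out
  HR: 1 -> filtered out
  Legal: 1 -> filtered out
  Research: 1 -> filtered out
  Sales: 1 -> filtered out


2 groups:
Engineering, 2
Marketing, 2


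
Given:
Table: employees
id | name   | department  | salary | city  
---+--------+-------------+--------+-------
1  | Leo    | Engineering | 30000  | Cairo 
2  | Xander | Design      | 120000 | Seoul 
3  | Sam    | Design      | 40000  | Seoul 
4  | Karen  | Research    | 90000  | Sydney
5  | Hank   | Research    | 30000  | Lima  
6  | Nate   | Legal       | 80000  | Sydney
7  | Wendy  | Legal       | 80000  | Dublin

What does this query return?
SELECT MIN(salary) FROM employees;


Salaries: 30000, 120000, 40000, 90000, 30000, 80000, 80000
MIN = 30000

30000


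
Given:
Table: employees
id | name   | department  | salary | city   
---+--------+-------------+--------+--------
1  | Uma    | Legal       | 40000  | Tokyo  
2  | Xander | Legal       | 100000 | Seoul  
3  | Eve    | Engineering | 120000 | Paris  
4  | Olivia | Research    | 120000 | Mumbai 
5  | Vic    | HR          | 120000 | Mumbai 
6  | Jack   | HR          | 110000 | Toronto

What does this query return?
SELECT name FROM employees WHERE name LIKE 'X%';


LIKE 'X%' matches names starting with 'X'
Matching: 1

1 rows:
Xander


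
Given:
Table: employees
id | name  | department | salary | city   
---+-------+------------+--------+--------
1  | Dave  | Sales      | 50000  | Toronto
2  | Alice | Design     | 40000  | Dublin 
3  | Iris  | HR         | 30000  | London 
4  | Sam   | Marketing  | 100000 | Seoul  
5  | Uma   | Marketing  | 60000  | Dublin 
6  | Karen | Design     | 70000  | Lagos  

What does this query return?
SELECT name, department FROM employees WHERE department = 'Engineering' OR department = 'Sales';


Filtering: department = 'Engineering' OR 'Sales'
Matching: 1 rows

1 rows:
Dave, Sales


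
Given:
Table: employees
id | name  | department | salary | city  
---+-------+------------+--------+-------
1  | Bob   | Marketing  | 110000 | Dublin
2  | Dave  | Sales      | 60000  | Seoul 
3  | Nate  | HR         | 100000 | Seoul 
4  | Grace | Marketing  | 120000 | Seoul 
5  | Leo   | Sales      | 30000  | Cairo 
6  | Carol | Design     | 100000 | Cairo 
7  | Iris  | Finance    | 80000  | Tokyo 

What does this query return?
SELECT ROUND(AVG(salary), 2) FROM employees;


SUM(salary) = 600000
COUNT = 7
ROUND(AVG, 2) = ROUND(600000 / 7, 2) = 85714.29

85714.29


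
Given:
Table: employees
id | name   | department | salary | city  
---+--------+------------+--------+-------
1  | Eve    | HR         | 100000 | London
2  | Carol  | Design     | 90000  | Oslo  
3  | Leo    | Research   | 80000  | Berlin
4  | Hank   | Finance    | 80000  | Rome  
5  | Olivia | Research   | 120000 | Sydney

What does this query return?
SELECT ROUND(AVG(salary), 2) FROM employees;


SUM(salary) = 470000
COUNT = 5
ROUND(AVG, 2) = ROUND(470000 / 5, 2) = 94000.0

94000.0


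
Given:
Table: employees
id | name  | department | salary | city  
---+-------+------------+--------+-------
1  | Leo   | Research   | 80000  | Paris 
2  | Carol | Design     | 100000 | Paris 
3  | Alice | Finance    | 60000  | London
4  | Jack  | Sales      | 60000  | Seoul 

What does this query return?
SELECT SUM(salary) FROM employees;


SUM(salary) = 80000 + 100000 + 60000 + 60000 = 300000

300000


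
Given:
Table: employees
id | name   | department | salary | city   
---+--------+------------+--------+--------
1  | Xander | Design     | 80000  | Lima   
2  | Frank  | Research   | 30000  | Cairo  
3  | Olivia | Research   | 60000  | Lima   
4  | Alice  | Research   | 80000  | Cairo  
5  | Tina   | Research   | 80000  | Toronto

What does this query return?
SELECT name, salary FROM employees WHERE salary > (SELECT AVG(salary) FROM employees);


Subquery: AVG(salary) = 66000.0
Filtering: salary > 66000.0
  Xander (80000) -> MATCH
  Alice (80000) -> MATCH
  Tina (80000) -> MATCH


3 rows:
Xander, 80000
Alice, 80000
Tina, 80000


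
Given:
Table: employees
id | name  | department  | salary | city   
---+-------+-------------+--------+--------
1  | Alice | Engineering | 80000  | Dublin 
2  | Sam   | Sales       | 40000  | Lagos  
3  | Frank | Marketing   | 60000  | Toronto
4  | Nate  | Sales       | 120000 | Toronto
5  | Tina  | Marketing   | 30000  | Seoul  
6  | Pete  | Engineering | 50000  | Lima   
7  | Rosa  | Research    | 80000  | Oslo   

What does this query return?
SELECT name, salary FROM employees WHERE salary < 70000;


Filtering: salary < 70000
Matching: 4 rows

4 rows:
Sam, 40000
Frank, 60000
Tina, 30000
Pete, 50000


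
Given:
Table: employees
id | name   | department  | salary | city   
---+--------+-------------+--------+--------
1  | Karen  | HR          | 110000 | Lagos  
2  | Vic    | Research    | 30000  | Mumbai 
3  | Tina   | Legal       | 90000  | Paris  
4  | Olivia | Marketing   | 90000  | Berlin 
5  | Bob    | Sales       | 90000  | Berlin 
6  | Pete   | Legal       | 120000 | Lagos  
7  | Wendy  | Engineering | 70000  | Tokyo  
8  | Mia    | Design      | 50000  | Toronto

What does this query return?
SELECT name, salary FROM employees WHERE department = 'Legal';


Filtering: department = 'Legal'
Matching rows: 2

2 rows:
Tina, 90000
Pete, 120000


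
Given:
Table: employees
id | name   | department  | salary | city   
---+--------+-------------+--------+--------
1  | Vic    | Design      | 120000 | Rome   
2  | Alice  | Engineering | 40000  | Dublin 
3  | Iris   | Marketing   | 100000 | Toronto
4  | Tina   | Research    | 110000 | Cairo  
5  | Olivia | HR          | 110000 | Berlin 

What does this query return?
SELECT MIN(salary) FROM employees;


Salaries: 120000, 40000, 100000, 110000, 110000
MIN = 40000

40000


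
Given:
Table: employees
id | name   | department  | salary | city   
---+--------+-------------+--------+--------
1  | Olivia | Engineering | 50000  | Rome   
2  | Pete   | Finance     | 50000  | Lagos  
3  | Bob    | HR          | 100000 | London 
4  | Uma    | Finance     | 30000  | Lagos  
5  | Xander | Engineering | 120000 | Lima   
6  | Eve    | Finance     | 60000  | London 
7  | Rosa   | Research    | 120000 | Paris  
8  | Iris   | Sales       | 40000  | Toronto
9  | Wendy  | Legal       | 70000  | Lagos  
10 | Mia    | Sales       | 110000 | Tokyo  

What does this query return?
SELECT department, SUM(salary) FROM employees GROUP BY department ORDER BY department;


Summing salary within each department:
  Engineering: 50000 + 120000 = 170000
  Finance: 50000 + 30000 + 60000 = 140000
  HR: 100000 = 100000
  Legal: 70000 = 70000
  Research: 120000 = 120000
  Sales: 40000 + 110000 = 150000


6 groups:
Engineering, 170000
Finance, 140000
HR, 100000
Legal, 70000
Research, 120000
Sales, 150000


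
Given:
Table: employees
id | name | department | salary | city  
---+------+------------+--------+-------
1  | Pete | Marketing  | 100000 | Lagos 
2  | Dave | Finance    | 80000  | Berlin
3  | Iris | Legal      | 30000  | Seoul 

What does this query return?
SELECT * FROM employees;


SELECT * returns all 3 rows with all columns

3 rows:
1, Pete, Marketing, 100000, Lagos
2, Dave, Finance, 80000, Berlin
3, Iris, Legal, 30000, Seoul


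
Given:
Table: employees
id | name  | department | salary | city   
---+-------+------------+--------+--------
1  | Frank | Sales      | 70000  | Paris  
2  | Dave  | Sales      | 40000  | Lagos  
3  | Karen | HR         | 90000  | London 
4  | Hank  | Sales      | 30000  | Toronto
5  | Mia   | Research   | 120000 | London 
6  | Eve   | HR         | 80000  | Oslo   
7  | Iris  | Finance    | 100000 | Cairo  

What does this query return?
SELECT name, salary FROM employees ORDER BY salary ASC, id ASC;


Sorting by salary ASC, then id ASC for ties

7 rows:
Hank, 30000
Dave, 40000
Frank, 70000
Eve, 80000
Karen, 90000
Iris, 100000
Mia, 120000


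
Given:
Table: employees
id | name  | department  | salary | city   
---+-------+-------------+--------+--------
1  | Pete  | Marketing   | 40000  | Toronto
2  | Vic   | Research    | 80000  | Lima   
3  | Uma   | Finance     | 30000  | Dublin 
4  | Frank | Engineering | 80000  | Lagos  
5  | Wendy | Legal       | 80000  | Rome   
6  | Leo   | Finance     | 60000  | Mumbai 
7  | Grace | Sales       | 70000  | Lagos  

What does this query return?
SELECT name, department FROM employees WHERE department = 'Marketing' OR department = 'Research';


Filtering: department = 'Marketing' OR 'Research'
Matching: 2 rows

2 rows:
Pete, Marketing
Vic, Research


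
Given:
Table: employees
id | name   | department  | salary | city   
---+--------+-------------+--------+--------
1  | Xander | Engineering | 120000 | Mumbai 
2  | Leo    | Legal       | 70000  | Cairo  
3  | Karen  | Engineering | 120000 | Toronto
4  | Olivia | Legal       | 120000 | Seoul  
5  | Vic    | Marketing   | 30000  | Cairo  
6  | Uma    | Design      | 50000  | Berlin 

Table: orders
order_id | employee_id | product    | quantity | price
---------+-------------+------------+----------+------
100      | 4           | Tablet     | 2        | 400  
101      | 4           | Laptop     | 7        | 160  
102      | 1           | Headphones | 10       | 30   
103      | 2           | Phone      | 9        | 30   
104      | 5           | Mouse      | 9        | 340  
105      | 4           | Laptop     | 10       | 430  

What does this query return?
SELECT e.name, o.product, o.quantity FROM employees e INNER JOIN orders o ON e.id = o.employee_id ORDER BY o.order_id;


Joining employees.id = orders.employee_id:
  employee Olivia (id=4) -> order Tablet
  employee Olivia (id=4) -> order Laptop
  employee Xander (id=1) -> order Headphones
  employee Leo (id=2) -> order Phone
  employee Vic (id=5) -> order Mouse
  employee Olivia (id=4) -> order Laptop


6 rows:
Olivia, Tablet, 2
Olivia, Laptop, 7
Xander, Headphones, 10
Leo, Phone, 9
Vic, Mouse, 9
Olivia, Laptop, 10


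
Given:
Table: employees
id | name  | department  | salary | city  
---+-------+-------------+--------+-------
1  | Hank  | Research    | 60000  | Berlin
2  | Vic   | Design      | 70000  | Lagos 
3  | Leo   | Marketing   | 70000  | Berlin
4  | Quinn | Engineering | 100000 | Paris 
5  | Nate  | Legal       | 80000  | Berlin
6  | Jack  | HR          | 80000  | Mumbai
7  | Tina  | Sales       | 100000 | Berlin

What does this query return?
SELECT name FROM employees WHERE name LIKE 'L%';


LIKE 'L%' matches names starting with 'L'
Matching: 1

1 rows:
Leo


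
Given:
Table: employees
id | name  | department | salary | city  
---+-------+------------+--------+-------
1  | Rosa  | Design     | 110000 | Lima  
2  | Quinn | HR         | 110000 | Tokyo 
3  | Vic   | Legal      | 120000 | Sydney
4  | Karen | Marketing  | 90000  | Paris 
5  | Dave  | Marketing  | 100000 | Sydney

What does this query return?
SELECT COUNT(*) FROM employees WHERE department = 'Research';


Counting rows where department = 'Research'


0
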